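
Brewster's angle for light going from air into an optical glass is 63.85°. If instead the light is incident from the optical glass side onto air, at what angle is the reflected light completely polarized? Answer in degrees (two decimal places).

The two Brewster angles are complementary: θ_B' = 90° − θ_B = 90° − 63.85° = 26.15°.

θ_B' ≈ 26.15°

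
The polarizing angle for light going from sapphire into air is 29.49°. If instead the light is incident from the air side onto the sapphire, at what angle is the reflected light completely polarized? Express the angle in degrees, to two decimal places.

The two Brewster angles are complementary: θ_B' = 90° − θ_B = 90° − 29.49° = 60.51°.

θ_B' ≈ 60.51°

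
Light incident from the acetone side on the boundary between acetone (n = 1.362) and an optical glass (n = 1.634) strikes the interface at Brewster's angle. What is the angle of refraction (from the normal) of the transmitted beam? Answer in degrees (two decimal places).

θ_t ≈ 39.81°

First find Brewster's angle: tan θ_B = 1.634/1.362 = 1.1997, giving θ_B = 50.19°.
Since θ_B + θ_t = 90° at Brewster incidence, θ_t = 90° − 50.19° = 39.81°.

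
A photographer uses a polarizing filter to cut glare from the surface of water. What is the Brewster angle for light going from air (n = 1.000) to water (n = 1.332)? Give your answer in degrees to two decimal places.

Here n₂/n₁ = 1.332/1.000 = 1.3320, and Brewster's law gives tan θ_B = n₂/n₁.
So θ_B = arctan 1.3320 = 53.10°.

θ_B ≈ 53.10°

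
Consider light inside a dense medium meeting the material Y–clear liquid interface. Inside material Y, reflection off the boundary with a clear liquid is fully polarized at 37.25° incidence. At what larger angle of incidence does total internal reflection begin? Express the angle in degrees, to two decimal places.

θ_c ≈ 49.50°

tan θ_B = n₂/n₁ = tan 37.25° = 0.7604.
Total internal reflection: sin θ_c = n₂/n₁ = 0.7604.
θ_c = arcsin(0.7604) = 49.50°.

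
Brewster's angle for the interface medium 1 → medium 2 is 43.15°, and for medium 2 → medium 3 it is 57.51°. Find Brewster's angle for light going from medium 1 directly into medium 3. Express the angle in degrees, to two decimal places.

n₂/n₁ = tan 43.15° = 0.9374 and n₃/n₂ = tan 57.51° = 1.5703.
Multiplying, n₃/n₁ = 0.9374 × 1.5703 = 1.4720, and θ_B(1→3) = arctan 1.4720 = 55.81°.

θ_B ≈ 55.81°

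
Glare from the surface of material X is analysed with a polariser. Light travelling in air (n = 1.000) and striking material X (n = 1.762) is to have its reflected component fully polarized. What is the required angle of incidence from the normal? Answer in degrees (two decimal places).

The reflected p-component vanishes when tan θ_B = n₂/n₁.
tan θ_B = n₂/n₁ = 1.762/1.000 = 1.7620. Taking the arctangent, θ_B = 60.42°.

θ_B ≈ 60.42°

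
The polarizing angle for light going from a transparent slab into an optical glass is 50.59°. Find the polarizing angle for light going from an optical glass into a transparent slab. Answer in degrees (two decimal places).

θ_B' ≈ 39.41°

Reversing the direction swaps n₁ and n₂, so tan θ_B' = 1/tan θ_B and θ_B' = 90° − θ_B.
Hence θ_B' = 90° − 50.59° = 39.41°.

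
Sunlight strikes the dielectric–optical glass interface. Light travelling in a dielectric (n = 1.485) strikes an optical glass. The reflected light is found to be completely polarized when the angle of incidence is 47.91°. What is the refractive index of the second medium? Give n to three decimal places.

At the polarizing angle, tan θ_B = n₂/n₁ with n₁ on the incident side (a dielectric) and n₂ on the transmitted side (an optical glass).
n₂ = n₁ tan θ_B = 1.485 × tan 47.91° = 1.644.

n ≈ 1.644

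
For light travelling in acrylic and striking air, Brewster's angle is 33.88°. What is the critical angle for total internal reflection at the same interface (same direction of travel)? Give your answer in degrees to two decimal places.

θ_c ≈ 42.18°

From Brewster, n₂/n₁ = tan θ_B = tan 33.88° = 0.6715.
Then sin θ_c = n₂/n₁ = 0.6715, so θ_c = arcsin 0.6715 = 42.18°.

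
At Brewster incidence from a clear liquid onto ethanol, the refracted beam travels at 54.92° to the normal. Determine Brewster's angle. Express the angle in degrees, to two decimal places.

θ_B ≈ 35.08°

Since the reflected and refracted rays are at right angles at the polarizing angle, θ_B + θ_t = 90°.
θ_B = 90° − 54.92° = 35.08°.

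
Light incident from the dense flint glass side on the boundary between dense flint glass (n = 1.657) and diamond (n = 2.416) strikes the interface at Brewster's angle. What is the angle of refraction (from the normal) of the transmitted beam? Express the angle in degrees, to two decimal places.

tan θ_B = n₂/n₁ = 2.416/1.657 = 1.4581, so θ_B = 55.56°.
The refracted ray is perpendicular to the reflected ray, so θ_t = 90° − θ_B = 34.44°.

θ_t ≈ 34.44°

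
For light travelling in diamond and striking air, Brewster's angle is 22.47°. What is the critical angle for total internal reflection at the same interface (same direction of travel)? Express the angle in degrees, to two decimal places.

tan θ_B = n₂/n₁ = tan 22.47° = 0.4136.
Total internal reflection: sin θ_c = n₂/n₁ = 0.4136.
θ_c = arcsin(0.4136) = 24.43°.

θ_c ≈ 24.43°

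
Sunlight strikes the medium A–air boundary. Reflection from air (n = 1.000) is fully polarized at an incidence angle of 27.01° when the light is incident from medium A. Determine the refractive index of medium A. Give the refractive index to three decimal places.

n ≈ 1.962

Full polarization of the reflected beam means tan θ_B = n₂/n₁, where n₁ is the incident medium (medium A).
n₁ = n₂ / tan θ_B = 1.000 / tan 27.01° = 1.962.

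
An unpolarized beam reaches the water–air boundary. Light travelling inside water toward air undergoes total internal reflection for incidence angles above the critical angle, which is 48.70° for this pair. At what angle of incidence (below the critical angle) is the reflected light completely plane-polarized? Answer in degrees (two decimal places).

sin θ_c = n₂/n₁, so n₂/n₁ = sin 48.70° = 0.7513.
Brewster: tan θ_B = n₂/n₁ = 0.7513.
θ_B = arctan(0.7513) = 36.92°.

θ_B ≈ 36.92°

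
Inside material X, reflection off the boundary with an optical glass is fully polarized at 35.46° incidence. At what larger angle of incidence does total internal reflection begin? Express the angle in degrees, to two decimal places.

θ_c ≈ 45.42°

From Brewster, n₂/n₁ = tan θ_B = tan 35.46° = 0.7122.
Then sin θ_c = n₂/n₁ = 0.7122, so θ_c = arcsin 0.7122 = 45.42°.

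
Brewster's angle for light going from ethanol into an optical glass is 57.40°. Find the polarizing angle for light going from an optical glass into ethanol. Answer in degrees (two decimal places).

θ_B' ≈ 32.60°

tan θ_B' = n₁/n₂ = 1/tan θ_B, so θ_B' = 90° − θ_B.
θ_B' = 90° − 57.40° = 32.60°.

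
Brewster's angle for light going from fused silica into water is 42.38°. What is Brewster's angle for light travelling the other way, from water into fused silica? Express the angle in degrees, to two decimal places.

θ_B' ≈ 47.62°

Reversing the direction swaps n₁ and n₂, so tan θ_B' = 1/tan θ_B and θ_B' = 90° − θ_B.
Hence θ_B' = 90° − 42.38° = 47.62°.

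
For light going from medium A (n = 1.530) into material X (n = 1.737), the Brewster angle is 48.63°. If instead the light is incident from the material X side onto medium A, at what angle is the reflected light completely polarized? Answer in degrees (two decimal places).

tan θ_B' = n₁/n₂ = 1/tan θ_B, so θ_B' = 90° − θ_B.
θ_B' = 90° − 48.63° = 41.37°.

θ_B' ≈ 41.37°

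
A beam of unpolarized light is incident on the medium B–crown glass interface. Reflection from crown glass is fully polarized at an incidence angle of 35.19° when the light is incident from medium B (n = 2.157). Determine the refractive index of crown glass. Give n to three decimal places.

n ≈ 1.521

Full polarization of the reflected beam means tan θ_B = n₂/n₁, where n₁ is the incident medium (medium B).
n₂ = n₁ tan θ_B = 2.157 × tan 35.19° = 1.521.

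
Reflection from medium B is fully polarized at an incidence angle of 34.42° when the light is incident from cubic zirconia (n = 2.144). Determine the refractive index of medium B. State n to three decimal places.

Brewster's law: tan θ_B = n₂/n₁ (light incident in cubic zirconia, refracted into medium B).
n₂ = n₁ tan θ_B = 2.144 × tan 34.42° = 1.469.

n ≈ 1.469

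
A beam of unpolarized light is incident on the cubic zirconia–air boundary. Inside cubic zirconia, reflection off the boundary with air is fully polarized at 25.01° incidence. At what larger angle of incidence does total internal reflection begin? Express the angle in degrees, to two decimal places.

tan θ_B = n₂/n₁ = tan 25.01° = 0.4665.
Total internal reflection: sin θ_c = n₂/n₁ = 0.4665.
θ_c = arcsin(0.4665) = 27.81°.

θ_c ≈ 27.81°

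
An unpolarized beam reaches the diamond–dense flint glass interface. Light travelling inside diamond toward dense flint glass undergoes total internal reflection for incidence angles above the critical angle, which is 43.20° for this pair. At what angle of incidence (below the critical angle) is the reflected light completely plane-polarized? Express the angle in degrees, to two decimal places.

sin θ_c = n₂/n₁, so n₂/n₁ = sin 43.20° = 0.6845.
Brewster: tan θ_B = n₂/n₁ = 0.6845.
θ_B = arctan(0.6845) = 34.39°.

θ_B ≈ 34.39°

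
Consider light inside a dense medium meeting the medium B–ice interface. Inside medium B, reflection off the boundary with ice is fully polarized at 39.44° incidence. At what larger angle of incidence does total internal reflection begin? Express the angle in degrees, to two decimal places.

n₂/n₁ = tan 39.44° = 0.8226; the critical angle satisfies sin θ_c = n₂/n₁.
θ_c = arcsin(0.8226) = 55.34°.

θ_c ≈ 55.34°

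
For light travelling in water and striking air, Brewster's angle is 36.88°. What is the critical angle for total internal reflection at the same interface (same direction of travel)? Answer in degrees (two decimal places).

θ_c ≈ 48.61°

From Brewster, n₂/n₁ = tan θ_B = tan 36.88° = 0.7503.
Then sin θ_c = n₂/n₁ = 0.7503, so θ_c = arcsin 0.7503 = 48.61°.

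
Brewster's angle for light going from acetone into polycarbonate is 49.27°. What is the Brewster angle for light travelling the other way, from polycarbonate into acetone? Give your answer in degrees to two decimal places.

θ_B' ≈ 40.73°

tan θ_B' = n₁/n₂ = 1/tan θ_B, so θ_B' = 90° − θ_B.
θ_B' = 90° − 49.27° = 40.73°.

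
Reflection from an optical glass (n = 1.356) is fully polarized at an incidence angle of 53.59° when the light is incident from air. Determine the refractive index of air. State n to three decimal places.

At the Brewster angle, tan θ_B = n₂/n₁ with n₁ on the incident side (air) and n₂ on the transmitted side (an optical glass).
n₁ = n₂ / tan θ_B = 1.356 / tan 53.59° = 1.000.

n ≈ 1.000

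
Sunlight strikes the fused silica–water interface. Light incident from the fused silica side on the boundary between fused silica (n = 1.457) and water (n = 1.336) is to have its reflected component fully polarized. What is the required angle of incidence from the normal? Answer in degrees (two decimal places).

The reflected p-component vanishes when tan θ_B = n₂/n₁.
Brewster's condition: tan θ_B = n₂/n₁ = 1.336/1.457 = 0.9170.
So θ_B = arctan 0.9170 = 42.52°.

θ_B ≈ 42.52°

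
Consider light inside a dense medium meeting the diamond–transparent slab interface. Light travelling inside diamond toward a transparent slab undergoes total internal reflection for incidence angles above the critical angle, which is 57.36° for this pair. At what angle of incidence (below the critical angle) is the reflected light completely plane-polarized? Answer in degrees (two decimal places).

θ_B ≈ 40.10°

n₂/n₁ = sin θ_c = sin 57.36° = 0.8421.
tan θ_B equals the same ratio, so θ_B = arctan(0.8421) = 40.10°.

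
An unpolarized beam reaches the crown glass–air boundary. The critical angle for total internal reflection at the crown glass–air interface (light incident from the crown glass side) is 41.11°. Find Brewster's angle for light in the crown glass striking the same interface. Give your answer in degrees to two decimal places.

n₂/n₁ = sin θ_c = sin 41.11° = 0.6575.
tan θ_B equals the same ratio, so θ_B = arctan(0.6575) = 33.33°.

θ_B ≈ 33.33°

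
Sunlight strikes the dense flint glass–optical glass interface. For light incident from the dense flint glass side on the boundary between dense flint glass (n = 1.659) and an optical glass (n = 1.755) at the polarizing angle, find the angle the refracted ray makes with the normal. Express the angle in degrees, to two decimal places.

θ_t ≈ 43.39°

tan θ_B = n₂/n₁ = 1.755/1.659 = 1.0579, so θ_B = 46.61°.
Since θ_B + θ_t = 90° at Brewster incidence, θ_t = 90° − 46.61° = 43.39°.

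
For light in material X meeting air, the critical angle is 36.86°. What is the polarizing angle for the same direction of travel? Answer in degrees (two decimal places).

sin θ_c = n₂/n₁, so n₂/n₁ = sin 36.86° = 0.5999.
Brewster: tan θ_B = n₂/n₁ = 0.5999.
θ_B = arctan(0.5999) = 30.96°.

θ_B ≈ 30.96°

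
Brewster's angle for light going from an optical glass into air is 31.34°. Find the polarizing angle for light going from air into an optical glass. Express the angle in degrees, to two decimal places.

θ_B' ≈ 58.66°

The two Brewster angles are complementary: θ_B' = 90° − θ_B = 90° − 31.34° = 58.66°.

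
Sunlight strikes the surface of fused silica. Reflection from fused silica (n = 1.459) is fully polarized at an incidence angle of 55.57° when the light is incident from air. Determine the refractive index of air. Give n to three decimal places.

At the polarizing angle, tan θ_B = n₂/n₁ with n₁ on the incident side (air) and n₂ on the transmitted side (fused silica).
n₁ = n₂ / tan θ_B = 1.459 / tan 55.57° = 1.000.

n ≈ 1.000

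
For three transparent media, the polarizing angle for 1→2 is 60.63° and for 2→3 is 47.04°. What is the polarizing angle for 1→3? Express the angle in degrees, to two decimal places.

n₂/n₁ = tan 60.63° = 1.7769 and n₃/n₂ = tan 47.04° = 1.0739.
n₃/n₁ = 1.9081. Then tan θ_B(1→3) = n₃/n₁, so θ_B(1→3) = arctan(1.9081) = 62.34°.

θ_B ≈ 62.34°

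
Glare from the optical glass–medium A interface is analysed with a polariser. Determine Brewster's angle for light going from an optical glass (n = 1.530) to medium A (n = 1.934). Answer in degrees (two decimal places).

At Brewster's angle the reflected and refracted rays are perpendicular, which with Snell's law gives tan θ_B = n₂/n₁.
Brewster's condition: tan θ_B = n₂/n₁ = 1.934/1.530 = 1.2641. Taking the arctangent, θ_B = 51.65°.

θ_B ≈ 51.65°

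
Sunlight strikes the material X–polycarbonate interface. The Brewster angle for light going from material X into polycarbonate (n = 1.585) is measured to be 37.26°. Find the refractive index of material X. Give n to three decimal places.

Full polarization of the reflected beam means tan θ_B = n₂/n₁, where n₁ is the incident medium (material X).
n₁ = n₂ / tan θ_B = 1.585 / tan 37.26° = 2.084.

n ≈ 2.084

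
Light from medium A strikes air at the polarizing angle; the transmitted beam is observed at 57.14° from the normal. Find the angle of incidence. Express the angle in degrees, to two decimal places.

θ_B ≈ 32.86°

Brewster's condition makes the reflected and refracted beams perpendicular: θ_B + θ_t = 90°.
θ_B = 90° − 57.14° = 32.86°.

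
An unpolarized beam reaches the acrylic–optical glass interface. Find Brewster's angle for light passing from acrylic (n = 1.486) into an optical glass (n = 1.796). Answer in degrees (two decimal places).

The reflected p-component vanishes when tan θ_B = n₂/n₁.
Brewster's condition: tan θ_B = n₂/n₁ = 1.796/1.486 = 1.2086.
θ_B = arctan(1.2086) = 50.40°.

θ_B ≈ 50.40°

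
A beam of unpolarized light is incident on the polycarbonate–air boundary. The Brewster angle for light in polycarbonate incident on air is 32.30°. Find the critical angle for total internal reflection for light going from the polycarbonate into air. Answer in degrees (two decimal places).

θ_c ≈ 39.21°

From Brewster, n₂/n₁ = tan θ_B = tan 32.30° = 0.6322.
Then sin θ_c = n₂/n₁ = 0.6322, so θ_c = arcsin 0.6322 = 39.21°.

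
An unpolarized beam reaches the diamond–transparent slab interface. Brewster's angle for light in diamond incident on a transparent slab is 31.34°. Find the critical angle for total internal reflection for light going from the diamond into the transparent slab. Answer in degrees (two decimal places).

θ_c ≈ 37.51°

From Brewster, n₂/n₁ = tan θ_B = tan 31.34° = 0.6090.
Then sin θ_c = n₂/n₁ = 0.6090, so θ_c = arcsin 0.6090 = 37.51°.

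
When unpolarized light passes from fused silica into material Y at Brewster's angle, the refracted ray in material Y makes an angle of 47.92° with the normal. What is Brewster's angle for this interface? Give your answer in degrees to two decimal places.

θ_B ≈ 42.08°

Since the reflected and refracted rays are at right angles at the polarizing angle, θ_B + θ_t = 90°.
θ_B = 90° − 47.92° = 42.08°.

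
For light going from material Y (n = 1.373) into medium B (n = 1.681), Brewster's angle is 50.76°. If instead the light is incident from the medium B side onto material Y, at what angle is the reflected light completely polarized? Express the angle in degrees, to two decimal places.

The two Brewster angles are complementary: θ_B' = 90° − θ_B = 90° − 50.76° = 39.24°.

θ_B' ≈ 39.24°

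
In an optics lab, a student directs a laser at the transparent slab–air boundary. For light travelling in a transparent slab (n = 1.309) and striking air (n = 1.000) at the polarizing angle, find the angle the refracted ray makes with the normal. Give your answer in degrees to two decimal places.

θ_t ≈ 52.62°

tan θ_B = n₂/n₁ = 1.000/1.309 = 0.7639, so θ_B = 37.38°.
Since θ_B + θ_t = 90° at Brewster incidence, θ_t = 90° − 37.38° = 52.62°.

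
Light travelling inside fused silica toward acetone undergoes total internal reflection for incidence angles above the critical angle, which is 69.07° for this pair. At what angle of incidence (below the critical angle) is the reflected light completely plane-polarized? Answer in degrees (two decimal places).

θ_B ≈ 43.05°

sin θ_c = n₂/n₁, so n₂/n₁ = sin 69.07° = 0.9340.
Brewster: tan θ_B = n₂/n₁ = 0.9340.
θ_B = arctan(0.9340) = 43.05°.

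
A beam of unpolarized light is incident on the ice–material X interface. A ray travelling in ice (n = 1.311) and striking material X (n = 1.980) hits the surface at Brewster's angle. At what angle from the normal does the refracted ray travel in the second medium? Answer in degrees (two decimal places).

tan θ_B = n₂/n₁ = 1.980/1.311 = 1.5103, so θ_B = 56.49°.
At Brewster's angle the reflected and refracted rays are perpendicular, so θ_t = 90° − θ_B = 90° − 56.49° = 33.51°.

θ_t ≈ 33.51°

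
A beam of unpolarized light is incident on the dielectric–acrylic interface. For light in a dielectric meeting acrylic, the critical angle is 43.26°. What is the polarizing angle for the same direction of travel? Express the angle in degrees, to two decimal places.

θ_B ≈ 34.42°

n₂/n₁ = sin θ_c = sin 43.26° = 0.6853.
tan θ_B equals the same ratio, so θ_B = arctan(0.6853) = 34.42°.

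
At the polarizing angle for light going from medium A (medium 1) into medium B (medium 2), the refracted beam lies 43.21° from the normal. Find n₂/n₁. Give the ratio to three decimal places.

n₂/n₁ ≈ 1.065

θ_B + θ_t = 90°, so θ_B = 90° − 43.21° = 46.79°.
Then n₂/n₁ = tan θ_B = tan 46.79° = 1.065.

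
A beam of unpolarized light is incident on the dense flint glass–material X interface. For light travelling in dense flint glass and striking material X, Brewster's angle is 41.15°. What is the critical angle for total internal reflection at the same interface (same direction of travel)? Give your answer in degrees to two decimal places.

tan θ_B = n₂/n₁ = tan 41.15° = 0.8739.
Total internal reflection: sin θ_c = n₂/n₁ = 0.8739.
θ_c = arcsin(0.8739) = 60.91°.

θ_c ≈ 60.91°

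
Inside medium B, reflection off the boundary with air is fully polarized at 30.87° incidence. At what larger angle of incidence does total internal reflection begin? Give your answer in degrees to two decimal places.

tan θ_B = n₂/n₁ = tan 30.87° = 0.5978.
Total internal reflection: sin θ_c = n₂/n₁ = 0.5978.
θ_c = arcsin(0.5978) = 36.71°.

θ_c ≈ 36.71°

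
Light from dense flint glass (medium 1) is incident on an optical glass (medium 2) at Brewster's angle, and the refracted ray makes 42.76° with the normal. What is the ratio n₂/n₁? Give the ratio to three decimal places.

At Brewster incidence θ_B = 90° − θ_t = 90° − 42.76° = 47.24°.
tan θ_B = n₂/n₁, so n₂/n₁ = tan 47.24° = 1.081.

n₂/n₁ ≈ 1.081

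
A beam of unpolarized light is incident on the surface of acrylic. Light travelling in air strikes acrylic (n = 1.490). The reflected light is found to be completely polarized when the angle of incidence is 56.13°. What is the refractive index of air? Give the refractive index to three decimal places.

At the polarizing angle, tan θ_B = n₂/n₁ with n₁ on the incident side (air) and n₂ on the transmitted side (acrylic).
n₁ = n₂ / tan θ_B = 1.490 / tan 56.13° = 1.000.

n ≈ 1.000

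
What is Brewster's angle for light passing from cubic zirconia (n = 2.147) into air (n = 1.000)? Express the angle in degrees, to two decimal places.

Brewster's condition: tan θ_B = n₂/n₁ = 1.000/2.147 = 0.4658. Taking the arctangent, θ_B = 24.97°.

θ_B ≈ 24.97°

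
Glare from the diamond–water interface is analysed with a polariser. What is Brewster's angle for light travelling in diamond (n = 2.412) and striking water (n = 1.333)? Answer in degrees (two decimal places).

The reflected p-component vanishes when tan θ_B = n₂/n₁.
tan θ_B = n₂/n₁ = 1.333/2.412 = 0.5527.
So θ_B = arctan 0.5527 = 28.93°.

θ_B ≈ 28.93°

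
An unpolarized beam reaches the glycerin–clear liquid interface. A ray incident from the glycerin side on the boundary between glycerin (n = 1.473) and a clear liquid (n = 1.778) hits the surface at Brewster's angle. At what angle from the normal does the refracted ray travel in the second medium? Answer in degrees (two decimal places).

θ_t ≈ 39.64°

tan θ_B = n₂/n₁ = 1.778/1.473 = 1.2071, so θ_B = 50.36°.
Since θ_B + θ_t = 90° at Brewster incidence, θ_t = 90° − 50.36° = 39.64°.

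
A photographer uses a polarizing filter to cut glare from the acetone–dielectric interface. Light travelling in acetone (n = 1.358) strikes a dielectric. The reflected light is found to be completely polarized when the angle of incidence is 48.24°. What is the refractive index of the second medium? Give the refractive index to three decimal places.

n ≈ 1.521

Brewster's law: tan θ_B = n₂/n₁ (light incident in acetone, refracted into a dielectric).
n₂ = n₁ tan θ_B = 1.358 × tan 48.24° = 1.521.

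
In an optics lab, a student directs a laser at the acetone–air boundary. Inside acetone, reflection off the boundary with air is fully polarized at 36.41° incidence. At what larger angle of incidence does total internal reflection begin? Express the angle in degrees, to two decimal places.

θ_c ≈ 47.52°

tan θ_B = n₂/n₁ = tan 36.41° = 0.7375.
Total internal reflection: sin θ_c = n₂/n₁ = 0.7375.
θ_c = arcsin(0.7375) = 47.52°.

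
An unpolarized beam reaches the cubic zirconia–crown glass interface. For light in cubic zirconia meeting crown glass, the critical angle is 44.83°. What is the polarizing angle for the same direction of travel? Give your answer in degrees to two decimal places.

θ_B ≈ 35.18°

sin θ_c = n₂/n₁, so n₂/n₁ = sin 44.83° = 0.7050.
Brewster: tan θ_B = n₂/n₁ = 0.7050.
θ_B = arctan(0.7050) = 35.18°.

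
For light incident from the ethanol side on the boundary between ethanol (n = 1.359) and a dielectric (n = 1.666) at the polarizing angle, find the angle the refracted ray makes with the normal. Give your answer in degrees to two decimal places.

First find Brewster's angle: tan θ_B = 1.666/1.359 = 1.2259, giving θ_B = 50.79°.
Since θ_B + θ_t = 90° at Brewster incidence, θ_t = 90° − 50.79° = 39.21°.

θ_t ≈ 39.21°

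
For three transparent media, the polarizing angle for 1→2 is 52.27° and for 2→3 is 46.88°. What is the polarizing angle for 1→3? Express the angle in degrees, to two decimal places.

θ_B ≈ 54.07°

n₂/n₁ = tan 52.27° = 1.2924 and n₃/n₂ = tan 46.88° = 1.0679.
So n₃/n₁ = (n₂/n₁)(n₃/n₂) = 1.2924 × 1.0679 = 1.3802.
θ_B(1→3) = arctan(1.3802) = 54.07°.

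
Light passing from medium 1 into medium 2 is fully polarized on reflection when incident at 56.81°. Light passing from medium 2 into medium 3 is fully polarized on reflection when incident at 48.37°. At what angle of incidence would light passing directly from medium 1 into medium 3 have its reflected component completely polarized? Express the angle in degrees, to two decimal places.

tan θ_B(1→2) = n₂/n₁ = tan 56.81° = 1.5287.
tan θ_B(2→3) = n₃/n₂ = tan 48.37° = 1.1251.
n₃/n₁ = 1.7200. Then tan θ_B(1→3) = n₃/n₁, so θ_B(1→3) = arctan(1.7200) = 59.83°.

θ_B ≈ 59.83°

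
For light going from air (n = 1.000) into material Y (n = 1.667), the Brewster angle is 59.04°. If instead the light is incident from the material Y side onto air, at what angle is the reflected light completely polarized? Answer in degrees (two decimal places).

θ_B' ≈ 30.96°

The two Brewster angles are complementary: θ_B' = 90° − θ_B = 90° − 59.04° = 30.96°.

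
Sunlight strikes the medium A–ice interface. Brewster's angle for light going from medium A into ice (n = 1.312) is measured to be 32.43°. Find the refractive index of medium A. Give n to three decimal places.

Brewster's law: tan θ_B = n₂/n₁ (light incident in medium A, refracted into ice).
n₁ = n₂ / tan θ_B = 1.312 / tan 32.43° = 2.065.

n ≈ 2.065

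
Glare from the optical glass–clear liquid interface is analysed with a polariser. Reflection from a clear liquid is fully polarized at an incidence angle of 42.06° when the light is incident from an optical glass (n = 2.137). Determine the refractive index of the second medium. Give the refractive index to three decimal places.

At the Brewster angle, tan θ_B = n₂/n₁ with n₁ on the incident side (an optical glass) and n₂ on the transmitted side (a clear liquid).
n₂ = n₁ tan θ_B = 2.137 × tan 42.06° = 1.928.

n ≈ 1.928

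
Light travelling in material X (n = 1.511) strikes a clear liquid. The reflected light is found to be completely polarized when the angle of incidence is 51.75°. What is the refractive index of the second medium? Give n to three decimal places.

Full polarization of the reflected beam means tan θ_B = n₂/n₁, where n₁ is the incident medium (material X).
n₂ = n₁ tan θ_B = 1.511 × tan 51.75° = 1.917.

n ≈ 1.917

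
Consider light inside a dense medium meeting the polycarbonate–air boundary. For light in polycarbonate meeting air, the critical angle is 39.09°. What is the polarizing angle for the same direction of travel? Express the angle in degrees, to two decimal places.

θ_B ≈ 32.23°

n₂/n₁ = sin θ_c = sin 39.09° = 0.6305.
tan θ_B equals the same ratio, so θ_B = arctan(0.6305) = 32.23°.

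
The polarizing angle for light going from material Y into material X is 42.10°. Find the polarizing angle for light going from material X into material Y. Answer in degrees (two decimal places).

tan θ_B' = n₁/n₂ = 1/tan θ_B, so θ_B' = 90° − θ_B.
θ_B' = 90° − 42.10° = 47.90°.

θ_B' ≈ 47.90°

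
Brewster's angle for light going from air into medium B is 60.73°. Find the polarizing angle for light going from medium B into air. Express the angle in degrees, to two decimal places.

The two Brewster angles are complementary: θ_B' = 90° − θ_B = 90° − 60.73° = 29.27°.

θ_B' ≈ 29.27°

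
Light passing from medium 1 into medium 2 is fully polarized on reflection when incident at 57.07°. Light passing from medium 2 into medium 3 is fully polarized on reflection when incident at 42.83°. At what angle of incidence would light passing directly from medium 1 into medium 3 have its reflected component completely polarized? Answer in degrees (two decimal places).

θ_B ≈ 55.06°

Each Brewster angle gives a ratio: n₂/n₁ = tan 57.07° = 1.5440, n₃/n₂ = tan 42.83° = 0.9270.
So n₃/n₁ = (n₂/n₁)(n₃/n₂) = 1.5440 × 0.9270 = 1.4313.
θ_B(1→3) = arctan(1.4313) = 55.06°.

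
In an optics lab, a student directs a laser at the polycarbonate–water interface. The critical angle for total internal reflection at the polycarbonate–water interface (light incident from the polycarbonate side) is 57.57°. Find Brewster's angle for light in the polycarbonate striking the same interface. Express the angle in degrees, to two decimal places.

At the critical angle sin θ_c = n₂/n₁, giving n₂/n₁ = sin 57.57° = 0.8440.
Then tan θ_B = n₂/n₁ = 0.8440, so θ_B = arctan 0.8440 = 40.17°.

θ_B ≈ 40.17°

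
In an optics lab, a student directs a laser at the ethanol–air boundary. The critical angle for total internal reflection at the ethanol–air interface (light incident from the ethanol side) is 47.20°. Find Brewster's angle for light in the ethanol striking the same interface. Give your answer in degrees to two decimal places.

θ_B ≈ 36.27°

At the critical angle sin θ_c = n₂/n₁, giving n₂/n₁ = sin 47.20° = 0.7337.
Then tan θ_B = n₂/n₁ = 0.7337, so θ_B = arctan 0.7337 = 36.27°.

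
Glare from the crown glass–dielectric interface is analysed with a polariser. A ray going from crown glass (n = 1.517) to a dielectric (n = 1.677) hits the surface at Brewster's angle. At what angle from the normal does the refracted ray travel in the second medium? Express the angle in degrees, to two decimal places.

First find Brewster's angle: tan θ_B = 1.677/1.517 = 1.1055, giving θ_B = 47.87°.
Since θ_B + θ_t = 90° at Brewster incidence, θ_t = 90° − 47.87° = 42.13°.

θ_t ≈ 42.13°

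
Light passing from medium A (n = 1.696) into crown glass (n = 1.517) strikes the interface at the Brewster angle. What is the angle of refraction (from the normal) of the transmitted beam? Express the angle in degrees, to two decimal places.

θ_B = arctan(n₂/n₁) = arctan(1.517/1.696) = 41.81°.
At Brewster's angle the reflected and refracted rays are perpendicular, so θ_t = 90° − θ_B = 90° − 41.81° = 48.19°.

θ_t ≈ 48.19°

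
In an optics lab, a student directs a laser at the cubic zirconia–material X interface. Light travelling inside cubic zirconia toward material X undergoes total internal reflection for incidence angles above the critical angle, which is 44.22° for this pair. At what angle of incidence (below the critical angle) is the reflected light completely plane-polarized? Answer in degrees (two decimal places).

n₂/n₁ = sin θ_c = sin 44.22° = 0.6974.
tan θ_B equals the same ratio, so θ_B = arctan(0.6974) = 34.89°.

θ_B ≈ 34.89°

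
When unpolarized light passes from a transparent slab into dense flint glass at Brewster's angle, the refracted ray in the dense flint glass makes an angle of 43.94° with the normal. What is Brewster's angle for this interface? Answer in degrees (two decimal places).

θ_B ≈ 46.06°

Since the reflected and refracted rays are at right angles at the polarizing angle, θ_B + θ_t = 90°.
So θ_B = 90° − θ_t = 90° − 43.94° = 46.06°.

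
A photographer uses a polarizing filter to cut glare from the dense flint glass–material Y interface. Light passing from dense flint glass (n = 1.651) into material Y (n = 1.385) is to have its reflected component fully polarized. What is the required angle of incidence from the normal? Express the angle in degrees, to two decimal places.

θ_B ≈ 39.99°

Brewster's condition: tan θ_B = n₂/n₁ = 1.385/1.651 = 0.8389.
So θ_B = arctan 0.8389 = 39.99°.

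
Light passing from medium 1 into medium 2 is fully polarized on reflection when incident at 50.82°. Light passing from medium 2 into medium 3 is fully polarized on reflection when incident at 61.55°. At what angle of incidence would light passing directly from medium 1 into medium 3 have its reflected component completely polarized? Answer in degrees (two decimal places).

n₂/n₁ = tan 50.82° = 1.2270 and n₃/n₂ = tan 61.55° = 1.8456.
So n₃/n₁ = (n₂/n₁)(n₃/n₂) = 1.2270 × 1.8456 = 2.2646.
θ_B(1→3) = arctan(2.2646) = 66.17°.

θ_B ≈ 66.17°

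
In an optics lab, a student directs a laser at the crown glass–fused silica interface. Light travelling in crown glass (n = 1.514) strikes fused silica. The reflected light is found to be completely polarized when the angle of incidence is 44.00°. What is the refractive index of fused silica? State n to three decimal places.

At Brewster's angle, tan θ_B = n₂/n₁ with n₁ on the incident side (crown glass) and n₂ on the transmitted side (fused silica).
n₂ = n₁ tan θ_B = 1.514 × tan 44.00° = 1.462.

n ≈ 1.462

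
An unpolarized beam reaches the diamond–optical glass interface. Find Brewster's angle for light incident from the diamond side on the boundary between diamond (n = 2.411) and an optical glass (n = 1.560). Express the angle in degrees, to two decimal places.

θ_B ≈ 32.90°

The reflected p-component vanishes when tan θ_B = n₂/n₁.
tan θ_B = n₂/n₁ = 1.560/2.411 = 0.6470.
θ_B = arctan(0.6470) = 32.90°.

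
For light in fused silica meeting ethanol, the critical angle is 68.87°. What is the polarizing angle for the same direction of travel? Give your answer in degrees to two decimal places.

sin θ_c = n₂/n₁, so n₂/n₁ = sin 68.87° = 0.9328.
Brewster: tan θ_B = n₂/n₁ = 0.9328.
θ_B = arctan(0.9328) = 43.01°.

θ_B ≈ 43.01°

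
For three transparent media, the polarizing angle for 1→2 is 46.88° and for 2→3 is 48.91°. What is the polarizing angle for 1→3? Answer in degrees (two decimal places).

tan θ_B(1→2) = n₂/n₁ = tan 46.88° = 1.0679.
tan θ_B(2→3) = n₃/n₂ = tan 48.91° = 1.1467.
So n₃/n₁ = (n₂/n₁)(n₃/n₂) = 1.0679 × 1.1467 = 1.2246.
θ_B(1→3) = arctan(1.2246) = 50.76°.

θ_B ≈ 50.76°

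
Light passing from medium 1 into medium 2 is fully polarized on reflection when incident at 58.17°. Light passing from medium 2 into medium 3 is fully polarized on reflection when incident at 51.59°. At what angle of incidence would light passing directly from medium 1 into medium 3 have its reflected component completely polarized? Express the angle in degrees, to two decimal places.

n₂/n₁ = tan 58.17° = 1.6110 and n₃/n₂ = tan 51.59° = 1.2612.
Multiplying, n₃/n₁ = 1.6110 × 1.2612 = 2.0318, and θ_B(1→3) = arctan 2.0318 = 63.79°.

θ_B ≈ 63.79°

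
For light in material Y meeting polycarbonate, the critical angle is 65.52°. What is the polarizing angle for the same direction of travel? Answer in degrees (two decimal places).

θ_B ≈ 42.31°

sin θ_c = n₂/n₁, so n₂/n₁ = sin 65.52° = 0.9101.
Brewster: tan θ_B = n₂/n₁ = 0.9101.
θ_B = arctan(0.9101) = 42.31°.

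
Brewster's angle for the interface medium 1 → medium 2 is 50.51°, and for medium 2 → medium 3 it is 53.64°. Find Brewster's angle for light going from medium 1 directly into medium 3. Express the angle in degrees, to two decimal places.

n₂/n₁ = tan 50.51° = 1.2135 and n₃/n₂ = tan 53.64° = 1.3584.
n₃/n₁ = 1.6484. Then tan θ_B(1→3) = n₃/n₁, so θ_B(1→3) = arctan(1.6484) = 58.76°.

θ_B ≈ 58.76°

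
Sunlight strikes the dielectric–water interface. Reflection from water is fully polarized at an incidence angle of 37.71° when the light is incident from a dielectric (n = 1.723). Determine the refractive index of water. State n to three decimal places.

Full polarization of the reflected beam means tan θ_B = n₂/n₁, where n₁ is the incident medium (a dielectric).
n₂ = n₁ tan θ_B = 1.723 × tan 37.71° = 1.332.

n ≈ 1.332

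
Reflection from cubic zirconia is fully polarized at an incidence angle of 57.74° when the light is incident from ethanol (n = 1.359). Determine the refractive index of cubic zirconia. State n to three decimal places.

n ≈ 2.153

At the Brewster angle, tan θ_B = n₂/n₁ with n₁ on the incident side (ethanol) and n₂ on the transmitted side (cubic zirconia).
n₂ = n₁ tan θ_B = 1.359 × tan 57.74° = 2.153.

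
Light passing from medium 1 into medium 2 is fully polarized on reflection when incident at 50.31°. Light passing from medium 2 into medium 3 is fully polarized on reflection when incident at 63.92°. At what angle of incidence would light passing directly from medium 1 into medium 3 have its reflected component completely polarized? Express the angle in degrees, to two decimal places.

n₂/n₁ = tan 50.31° = 1.2049 and n₃/n₂ = tan 63.92° = 2.0431.
n₃/n₁ = 2.4618. Then tan θ_B(1→3) = n₃/n₁, so θ_B(1→3) = arctan(2.4618) = 67.89°.

θ_B ≈ 67.89°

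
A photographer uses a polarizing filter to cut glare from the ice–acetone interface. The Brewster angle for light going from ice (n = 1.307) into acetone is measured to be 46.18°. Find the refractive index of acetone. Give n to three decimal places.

Brewster's law: tan θ_B = n₂/n₁ (light incident in ice, refracted into acetone).
n₂ = n₁ tan θ_B = 1.307 × tan 46.18° = 1.362.

n ≈ 1.362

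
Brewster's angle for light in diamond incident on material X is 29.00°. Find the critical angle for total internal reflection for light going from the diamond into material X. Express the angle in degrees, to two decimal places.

θ_c ≈ 33.66°

n₂/n₁ = tan 29.00° = 0.5543; the critical angle satisfies sin θ_c = n₂/n₁.
θ_c = arcsin(0.5543) = 33.66°.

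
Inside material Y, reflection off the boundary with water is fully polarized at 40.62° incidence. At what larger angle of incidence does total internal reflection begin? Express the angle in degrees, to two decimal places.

n₂/n₁ = tan 40.62° = 0.8577; the critical angle satisfies sin θ_c = n₂/n₁.
θ_c = arcsin(0.8577) = 59.06°.

θ_c ≈ 59.06°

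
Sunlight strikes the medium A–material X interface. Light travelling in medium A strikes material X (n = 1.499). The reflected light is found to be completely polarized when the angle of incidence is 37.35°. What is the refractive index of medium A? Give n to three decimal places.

n ≈ 1.964

Full polarization of the reflected beam means tan θ_B = n₂/n₁, where n₁ is the incident medium (medium A).
n₁ = n₂ / tan θ_B = 1.499 / tan 37.35° = 1.964.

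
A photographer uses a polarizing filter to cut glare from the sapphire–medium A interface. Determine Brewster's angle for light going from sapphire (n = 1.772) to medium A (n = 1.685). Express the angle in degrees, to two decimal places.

θ_B ≈ 43.56°

The reflected p-component vanishes when tan θ_B = n₂/n₁.
tan θ_B = n₂/n₁ = 1.685/1.772 = 0.9509.
So θ_B = arctan 0.9509 = 43.56°.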